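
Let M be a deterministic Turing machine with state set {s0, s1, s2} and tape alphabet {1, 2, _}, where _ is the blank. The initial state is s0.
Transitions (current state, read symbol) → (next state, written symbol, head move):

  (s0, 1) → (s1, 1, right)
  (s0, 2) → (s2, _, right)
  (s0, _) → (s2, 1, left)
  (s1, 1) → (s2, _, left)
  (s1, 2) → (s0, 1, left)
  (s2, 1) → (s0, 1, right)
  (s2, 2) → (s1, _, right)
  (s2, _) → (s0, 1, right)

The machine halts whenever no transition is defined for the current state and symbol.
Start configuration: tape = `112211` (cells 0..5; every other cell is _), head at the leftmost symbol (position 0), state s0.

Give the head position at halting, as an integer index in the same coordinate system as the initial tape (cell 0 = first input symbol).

s0 | [1]12211_   read 1 → write 1, move right, go to s1
s1 | 1[1]2211_   read 1 → write _, move left, go to s2
s2 | [1]_2211_   read 1 → write 1, move right, go to s0
s0 | 1[_]2211_   read _ → write 1, move left, go to s2
s2 | [1]12211_   read 1 → write 1, move right, go to s0
s0 | 1[1]2211_   read 1 → write 1, move right, go to s1
s1 | 11[2]211_   read 2 → write 1, move left, go to s0
s0 | 1[1]1211_   read 1 → write 1, move right, go to s1
s1 | 11[1]211_   read 1 → write _, move left, go to s2
s2 | 1[1]_211_   read 1 → write 1, move right, go to s0
s0 | 11[_]211_   read _ → write 1, move left, go to s2
s2 | 1[1]1211_   read 1 → write 1, move right, go to s0
s0 | 11[1]211_   read 1 → write 1, move right, go to s1
s1 | 111[2]11_   read 2 → write 1, move left, go to s0
s0 | 11[1]111_   read 1 → write 1, move right, go to s1
s1 | 111[1]11_   read 1 → write _, move left, go to s2
s2 | 11[1]_11_   read 1 → write 1, move right, go to s0
s0 | 111[_]11_   read _ → write 1, move left, go to s2
s2 | 11[1]111_   read 1 → write 1, move right, go to s0
s0 | 111[1]11_   read 1 → write 1, move right, go to s1
s1 | 1111[1]1_   read 1 → write _, move left, go to s2
s2 | 111[1]_1_   read 1 → write 1, move right, go to s0
s0 | 1111[_]1_   read _ → write 1, move left, go to s2
s2 | 111[1]11_   read 1 → write 1, move right, go to s0
s0 | 1111[1]1_   read 1 → write 1, move right, go to s1
s1 | 11111[1]_   read 1 → write _, move left, go to s2
s2 | 1111[1]__   read 1 → write 1, move right, go to s0
s0 | 11111[_]_   read _ → write 1, move left, go to s2
s2 | 1111[1]1_   read 1 → write 1, move right, go to s0
s0 | 11111[1]_   read 1 → write 1, move right, go to s1
s1 | 111111[_]
At halt the head is at cell 6.

6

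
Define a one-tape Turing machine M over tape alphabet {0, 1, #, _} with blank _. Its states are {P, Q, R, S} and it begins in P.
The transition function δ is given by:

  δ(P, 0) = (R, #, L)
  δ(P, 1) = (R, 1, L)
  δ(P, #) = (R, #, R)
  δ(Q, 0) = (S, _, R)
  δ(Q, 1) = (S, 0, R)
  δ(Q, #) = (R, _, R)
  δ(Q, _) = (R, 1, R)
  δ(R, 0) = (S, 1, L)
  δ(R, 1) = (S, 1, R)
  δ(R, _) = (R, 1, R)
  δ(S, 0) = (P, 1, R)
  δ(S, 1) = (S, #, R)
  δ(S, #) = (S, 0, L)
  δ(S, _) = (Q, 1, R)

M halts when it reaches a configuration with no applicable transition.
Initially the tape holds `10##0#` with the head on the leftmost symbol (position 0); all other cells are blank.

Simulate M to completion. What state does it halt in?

state=P head=0 tape=_[1]0##0#   (P,1)→(R,1,L)
state=R head=-1 tape=[_]10##0#   (R,_)→(R,1,R)
state=R head=0 tape=1[1]0##0#   (R,1)→(S,1,R)
state=S head=1 tape=11[0]##0#   (S,0)→(P,1,R)
state=P head=2 tape=111[#]#0#   (P,#)→(R,#,R)
state=R head=3 tape=111#[#]0#
No transition is defined for (R, #); M halts in state R.

R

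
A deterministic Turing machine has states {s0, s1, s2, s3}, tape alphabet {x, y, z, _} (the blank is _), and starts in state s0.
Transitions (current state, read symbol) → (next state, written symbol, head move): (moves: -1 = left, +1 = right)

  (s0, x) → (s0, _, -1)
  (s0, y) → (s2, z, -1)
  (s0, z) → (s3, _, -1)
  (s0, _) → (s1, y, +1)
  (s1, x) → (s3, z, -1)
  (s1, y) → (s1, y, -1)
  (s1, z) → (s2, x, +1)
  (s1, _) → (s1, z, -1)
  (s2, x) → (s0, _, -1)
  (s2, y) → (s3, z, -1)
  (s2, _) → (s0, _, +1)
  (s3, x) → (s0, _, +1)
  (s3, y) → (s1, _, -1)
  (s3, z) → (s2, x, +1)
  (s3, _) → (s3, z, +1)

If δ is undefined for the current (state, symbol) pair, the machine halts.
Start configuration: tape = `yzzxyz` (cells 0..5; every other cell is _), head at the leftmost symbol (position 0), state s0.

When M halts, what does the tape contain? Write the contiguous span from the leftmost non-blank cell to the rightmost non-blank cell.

state=s0 head=0 tape=_[y]zzxyz   (s0,y)→(s2,z,-1)
state=s2 head=-1 tape=[_]zzzxyz   (s2,_)→(s0,_,+1)
state=s0 head=0 tape=_[z]zzxyz   (s0,z)→(s3,_,-1)
state=s3 head=-1 tape=[_]_zzxyz   (s3,_)→(s3,z,+1)
state=s3 head=0 tape=z[_]zzxyz   (s3,_)→(s3,z,+1)
state=s3 head=1 tape=zz[z]zxyz   (s3,z)→(s2,x,+1)
state=s2 head=2 tape=zzx[z]xyz
The non-blank tape span at halt is zzxzxyz.

zzxzxyz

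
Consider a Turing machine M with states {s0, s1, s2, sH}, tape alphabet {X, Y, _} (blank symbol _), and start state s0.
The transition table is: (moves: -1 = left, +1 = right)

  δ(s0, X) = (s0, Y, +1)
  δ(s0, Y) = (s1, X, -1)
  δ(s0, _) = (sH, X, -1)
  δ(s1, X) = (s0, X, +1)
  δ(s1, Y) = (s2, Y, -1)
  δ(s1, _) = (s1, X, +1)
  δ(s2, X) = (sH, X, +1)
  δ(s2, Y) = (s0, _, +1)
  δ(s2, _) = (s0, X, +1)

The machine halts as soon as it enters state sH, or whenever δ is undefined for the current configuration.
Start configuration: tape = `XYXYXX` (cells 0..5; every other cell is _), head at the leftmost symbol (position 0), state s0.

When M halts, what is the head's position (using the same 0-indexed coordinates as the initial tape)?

state=s0 head=0 tape=_[X]YXYXX_   (s0,X)→(s0,Y,+1)
state=s0 head=1 tape=_Y[Y]XYXX_   (s0,Y)→(s1,X,-1)
state=s1 head=0 tape=_[Y]XXYXX_   (s1,Y)→(s2,Y,-1)
state=s2 head=-1 tape=[_]YXXYXX_   (s2,_)→(s0,X,+1)
state=s0 head=0 tape=X[Y]XXYXX_   (s0,Y)→(s1,X,-1)
state=s1 head=-1 tape=[X]XXXYXX_   (s1,X)→(s0,X,+1)
state=s0 head=0 tape=X[X]XXYXX_   (s0,X)→(s0,Y,+1)
state=s0 head=1 tape=XY[X]XYXX_   (s0,X)→(s0,Y,+1)
state=s0 head=2 tape=XYY[X]YXX_   (s0,X)→(s0,Y,+1)
state=s0 head=3 tape=XYYY[Y]XX_   (s0,Y)→(s1,X,-1)
state=s1 head=2 tape=XYY[Y]XXX_   (s1,Y)→(s2,Y,-1)
state=s2 head=1 tape=XY[Y]YXXX_   (s2,Y)→(s0,_,+1)
state=s0 head=2 tape=XY_[Y]XXX_   (s0,Y)→(s1,X,-1)
state=s1 head=1 tape=XY[_]XXXX_   (s1,_)→(s1,X,+1)
state=s1 head=2 tape=XYX[X]XXX_   (s1,X)→(s0,X,+1)
state=s0 head=3 tape=XYXX[X]XX_   (s0,X)→(s0,Y,+1)
state=s0 head=4 tape=XYXXY[X]X_   (s0,X)→(s0,Y,+1)
state=s0 head=5 tape=XYXXYY[X]_   (s0,X)→(s0,Y,+1)
state=s0 head=6 tape=XYXXYYY[_]   (s0,_)→(sH,X,-1)
state=sH head=5 tape=XYXXYY[Y]X
At halt the head is at cell 5.

5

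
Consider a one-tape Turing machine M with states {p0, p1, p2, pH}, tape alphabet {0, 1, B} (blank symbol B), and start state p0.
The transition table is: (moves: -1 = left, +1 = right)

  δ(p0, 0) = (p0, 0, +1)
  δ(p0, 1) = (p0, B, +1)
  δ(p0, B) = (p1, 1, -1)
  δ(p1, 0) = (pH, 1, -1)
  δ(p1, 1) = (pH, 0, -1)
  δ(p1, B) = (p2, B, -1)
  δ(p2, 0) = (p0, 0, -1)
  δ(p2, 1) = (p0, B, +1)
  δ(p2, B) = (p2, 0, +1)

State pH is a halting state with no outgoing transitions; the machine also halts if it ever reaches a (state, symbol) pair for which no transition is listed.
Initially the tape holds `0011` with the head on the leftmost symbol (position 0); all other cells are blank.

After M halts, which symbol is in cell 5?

state=p0 head=0 tape=[0]011BB   (p0,0)→(p0,0,+1)
state=p0 head=1 tape=0[0]11BB   (p0,0)→(p0,0,+1)
state=p0 head=2 tape=00[1]1BB   (p0,1)→(p0,B,+1)
state=p0 head=3 tape=00B[1]BB   (p0,1)→(p0,B,+1)
state=p0 head=4 tape=00BB[B]B   (p0,B)→(p1,1,-1)
state=p1 head=3 tape=00B[B]1B   (p1,B)→(p2,B,-1)
state=p2 head=2 tape=00[B]B1B   (p2,B)→(p2,0,+1)
state=p2 head=3 tape=000[B]1B   (p2,B)→(p2,0,+1)
state=p2 head=4 tape=0000[1]B   (p2,1)→(p0,B,+1)
state=p0 head=5 tape=0000B[B]   (p0,B)→(p1,1,-1)
state=p1 head=4 tape=0000[B]1   (p1,B)→(p2,B,-1)
state=p2 head=3 tape=000[0]B1   (p2,0)→(p0,0,-1)
state=p0 head=2 tape=00[0]0B1   (p0,0)→(p0,0,+1)
state=p0 head=3 tape=000[0]B1   (p0,0)→(p0,0,+1)
state=p0 head=4 tape=0000[B]1   (p0,B)→(p1,1,-1)
state=p1 head=3 tape=000[0]11   (p1,0)→(pH,1,-1)
state=pH head=2 tape=00[0]111
Cell 5 holds 1 when M halts.

1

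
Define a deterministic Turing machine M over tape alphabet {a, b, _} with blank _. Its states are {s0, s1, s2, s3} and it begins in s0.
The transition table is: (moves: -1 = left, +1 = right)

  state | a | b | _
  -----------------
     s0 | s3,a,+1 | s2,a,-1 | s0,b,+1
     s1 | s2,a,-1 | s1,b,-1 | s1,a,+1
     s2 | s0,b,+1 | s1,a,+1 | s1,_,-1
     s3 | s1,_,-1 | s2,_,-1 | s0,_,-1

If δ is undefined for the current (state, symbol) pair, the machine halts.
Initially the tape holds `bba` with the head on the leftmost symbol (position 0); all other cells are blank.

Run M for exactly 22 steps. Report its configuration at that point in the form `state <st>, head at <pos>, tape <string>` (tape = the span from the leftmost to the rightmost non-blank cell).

s0 | __[b]ba_   read b → write a, move -1, go to s2
s2 | _[_]aba_   read _ → write _, move -1, go to s1
s1 | [_]_aba_   read _ → write a, move +1, go to s1
s1 | a[_]aba_   read _ → write a, move +1, go to s1
s1 | aa[a]ba_   read a → write a, move -1, go to s2
s2 | a[a]aba_   read a → write b, move +1, go to s0
s0 | ab[a]ba_   read a → write a, move +1, go to s3
s3 | aba[b]a_   read b → write _, move -1, go to s2
s2 | ab[a]_a_   read a → write b, move +1, go to s0
s0 | abb[_]a_   read _ → write b, move +1, go to s0
s0 | abbb[a]_   read a → write a, move +1, go to s3
s3 | abbba[_]   read _ → write _, move -1, go to s0
s0 | abbb[a]_   read a → write a, move +1, go to s3
s3 | abbba[_]   read _ → write _, move -1, go to s0
s0 | abbb[a]_   read a → write a, move +1, go to s3
s3 | abbba[_]   read _ → write _, move -1, go to s0
s0 | abbb[a]_   read a → write a, move +1, go to s3
s3 | abbba[_]   read _ → write _, move -1, go to s0
s0 | abbb[a]_   read a → write a, move +1, go to s3
s3 | abbba[_]   read _ → write _, move -1, go to s0
s0 | abbb[a]_   read a → write a, move +1, go to s3
s3 | abbba[_]   read _ → write _, move -1, go to s0
s0 | abbb[a]_
After 22 steps: state s0, head at 2, tape abbba.

state s0, head at 2, tape abbba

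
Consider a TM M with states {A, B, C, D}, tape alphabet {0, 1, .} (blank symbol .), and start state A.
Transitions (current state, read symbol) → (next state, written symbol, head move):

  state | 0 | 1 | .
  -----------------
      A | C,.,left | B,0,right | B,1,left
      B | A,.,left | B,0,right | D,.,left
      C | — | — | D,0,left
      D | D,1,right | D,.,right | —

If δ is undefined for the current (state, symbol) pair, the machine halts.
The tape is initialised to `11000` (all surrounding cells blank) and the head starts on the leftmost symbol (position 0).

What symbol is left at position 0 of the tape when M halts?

A | [1]1000   read 1 → write 0, move right, go to B
B | 0[1]000   read 1 → write 0, move right, go to B
B | 00[0]00   read 0 → write ., move left, go to A
A | 0[0].00   read 0 → write ., move left, go to C
C | [0]..00
Cell 0 holds 0 when M halts.

0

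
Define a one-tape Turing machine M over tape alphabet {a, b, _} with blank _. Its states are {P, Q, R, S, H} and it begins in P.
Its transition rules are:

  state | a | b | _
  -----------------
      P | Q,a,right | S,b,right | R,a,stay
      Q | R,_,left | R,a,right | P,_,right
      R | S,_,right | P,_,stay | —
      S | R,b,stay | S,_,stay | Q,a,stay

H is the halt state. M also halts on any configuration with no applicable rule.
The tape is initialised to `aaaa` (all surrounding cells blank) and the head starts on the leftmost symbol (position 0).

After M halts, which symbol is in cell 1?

_

P | [a]aaa   read a → write a, move right, go to Q
Q | a[a]aa   read a → write _, move left, go to R
R | [a]_aa   read a → write _, move right, go to S
S | _[_]aa   read _ → write a, move stay, go to Q
Q | _[a]aa   read a → write _, move left, go to R
R | [_]_aa
Cell 1 holds _ when M halts.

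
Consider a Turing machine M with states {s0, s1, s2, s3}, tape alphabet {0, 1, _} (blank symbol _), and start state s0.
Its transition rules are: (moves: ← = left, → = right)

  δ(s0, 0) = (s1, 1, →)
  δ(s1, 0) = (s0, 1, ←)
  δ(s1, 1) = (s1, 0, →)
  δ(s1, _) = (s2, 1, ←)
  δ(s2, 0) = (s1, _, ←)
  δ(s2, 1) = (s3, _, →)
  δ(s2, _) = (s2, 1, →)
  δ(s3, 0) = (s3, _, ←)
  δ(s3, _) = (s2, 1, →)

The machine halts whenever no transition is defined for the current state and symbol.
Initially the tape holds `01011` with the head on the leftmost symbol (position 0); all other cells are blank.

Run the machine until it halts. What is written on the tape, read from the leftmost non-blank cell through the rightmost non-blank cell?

s0 | __[0]1011_   read 0 → write 1, move →, go to s1
s1 | __1[1]011_   read 1 → write 0, move →, go to s1
s1 | __10[0]11_   read 0 → write 1, move ←, go to s0
s0 | __1[0]111_   read 0 → write 1, move →, go to s1
s1 | __11[1]11_   read 1 → write 0, move →, go to s1
s1 | __110[1]1_   read 1 → write 0, move →, go to s1
s1 | __1100[1]_   read 1 → write 0, move →, go to s1
s1 | __11000[_]   read _ → write 1, move ←, go to s2
s2 | __1100[0]1   read 0 → write _, move ←, go to s1
s1 | __110[0]_1   read 0 → write 1, move ←, go to s0
s0 | __11[0]1_1   read 0 → write 1, move →, go to s1
s1 | __111[1]_1   read 1 → write 0, move →, go to s1
s1 | __1110[_]1   read _ → write 1, move ←, go to s2
s2 | __111[0]11   read 0 → write _, move ←, go to s1
s1 | __11[1]_11   read 1 → write 0, move →, go to s1
s1 | __110[_]11   read _ → write 1, move ←, go to s2
s2 | __11[0]111   read 0 → write _, move ←, go to s1
s1 | __1[1]_111   read 1 → write 0, move →, go to s1
s1 | __10[_]111   read _ → write 1, move ←, go to s2
s2 | __1[0]1111   read 0 → write _, move ←, go to s1
s1 | __[1]_1111   read 1 → write 0, move →, go to s1
s1 | __0[_]1111   read _ → write 1, move ←, go to s2
s2 | __[0]11111   read 0 → write _, move ←, go to s1
s1 | _[_]_11111   read _ → write 1, move ←, go to s2
s2 | [_]1_11111   read _ → write 1, move →, go to s2
s2 | 1[1]_11111   read 1 → write _, move →, go to s3
s3 | 1_[_]11111   read _ → write 1, move →, go to s2
s2 | 1_1[1]1111   read 1 → write _, move →, go to s3
s3 | 1_1_[1]111
The non-blank tape span at halt is 1_1_1111.

1_1_1111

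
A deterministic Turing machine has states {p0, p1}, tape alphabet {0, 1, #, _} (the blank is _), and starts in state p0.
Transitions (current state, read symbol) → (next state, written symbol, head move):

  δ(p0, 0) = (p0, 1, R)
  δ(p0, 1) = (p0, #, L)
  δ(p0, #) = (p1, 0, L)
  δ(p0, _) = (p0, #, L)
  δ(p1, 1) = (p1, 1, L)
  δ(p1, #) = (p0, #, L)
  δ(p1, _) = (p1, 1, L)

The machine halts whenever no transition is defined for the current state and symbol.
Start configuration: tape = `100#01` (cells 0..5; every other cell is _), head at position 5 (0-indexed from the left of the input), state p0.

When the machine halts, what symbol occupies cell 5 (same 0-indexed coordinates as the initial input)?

0

state=p0 head=5 tape=100#0[1]   (p0,1)→(p0,#,L)
state=p0 head=4 tape=100#[0]#   (p0,0)→(p0,1,R)
state=p0 head=5 tape=100#1[#]   (p0,#)→(p1,0,L)
state=p1 head=4 tape=100#[1]0   (p1,1)→(p1,1,L)
state=p1 head=3 tape=100[#]10   (p1,#)→(p0,#,L)
state=p0 head=2 tape=10[0]#10   (p0,0)→(p0,1,R)
state=p0 head=3 tape=101[#]10   (p0,#)→(p1,0,L)
state=p1 head=2 tape=10[1]010   (p1,1)→(p1,1,L)
state=p1 head=1 tape=1[0]1010
Cell 5 holds 0 when M halts.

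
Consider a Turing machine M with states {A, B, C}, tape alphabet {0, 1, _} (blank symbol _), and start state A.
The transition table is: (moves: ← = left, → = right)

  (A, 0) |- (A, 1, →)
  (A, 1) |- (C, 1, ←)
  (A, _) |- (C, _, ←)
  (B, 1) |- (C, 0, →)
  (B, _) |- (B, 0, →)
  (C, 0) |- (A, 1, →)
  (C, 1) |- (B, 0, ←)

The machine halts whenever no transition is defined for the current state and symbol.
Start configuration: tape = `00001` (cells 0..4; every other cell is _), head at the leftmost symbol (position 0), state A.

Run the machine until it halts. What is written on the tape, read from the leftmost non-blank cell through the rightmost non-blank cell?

11001

A | [0]0001   read 0 → write 1, move →, go to A
A | 1[0]001   read 0 → write 1, move →, go to A
A | 11[0]01   read 0 → write 1, move →, go to A
A | 111[0]1   read 0 → write 1, move →, go to A
A | 1111[1]   read 1 → write 1, move ←, go to C
C | 111[1]1   read 1 → write 0, move ←, go to B
B | 11[1]01   read 1 → write 0, move →, go to C
C | 110[0]1   read 0 → write 1, move →, go to A
A | 1101[1]   read 1 → write 1, move ←, go to C
C | 110[1]1   read 1 → write 0, move ←, go to B
B | 11[0]01
The non-blank tape span at halt is 11001.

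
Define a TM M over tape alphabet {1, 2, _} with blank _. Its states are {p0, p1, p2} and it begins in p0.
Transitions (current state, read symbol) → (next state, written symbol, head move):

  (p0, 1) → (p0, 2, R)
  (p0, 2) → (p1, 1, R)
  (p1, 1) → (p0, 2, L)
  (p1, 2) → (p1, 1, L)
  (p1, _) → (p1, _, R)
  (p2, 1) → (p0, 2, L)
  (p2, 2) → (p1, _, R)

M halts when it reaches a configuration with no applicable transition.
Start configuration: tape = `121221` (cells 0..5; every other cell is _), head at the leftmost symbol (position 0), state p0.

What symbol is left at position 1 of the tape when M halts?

p0 | _[1]21221   read 1 → write 2, move R, go to p0
p0 | _2[2]1221   read 2 → write 1, move R, go to p1
p1 | _21[1]221   read 1 → write 2, move L, go to p0
p0 | _2[1]2221   read 1 → write 2, move R, go to p0
p0 | _22[2]221   read 2 → write 1, move R, go to p1
p1 | _221[2]21   read 2 → write 1, move L, go to p1
p1 | _22[1]121   read 1 → write 2, move L, go to p0
p0 | _2[2]2121   read 2 → write 1, move R, go to p1
p1 | _21[2]121   read 2 → write 1, move L, go to p1
p1 | _2[1]1121   read 1 → write 2, move L, go to p0
p0 | _[2]21121   read 2 → write 1, move R, go to p1
p1 | _1[2]1121   read 2 → write 1, move L, go to p1
p1 | _[1]11121   read 1 → write 2, move L, go to p0
p0 | [_]211121
Cell 1 holds 1 when M halts.

1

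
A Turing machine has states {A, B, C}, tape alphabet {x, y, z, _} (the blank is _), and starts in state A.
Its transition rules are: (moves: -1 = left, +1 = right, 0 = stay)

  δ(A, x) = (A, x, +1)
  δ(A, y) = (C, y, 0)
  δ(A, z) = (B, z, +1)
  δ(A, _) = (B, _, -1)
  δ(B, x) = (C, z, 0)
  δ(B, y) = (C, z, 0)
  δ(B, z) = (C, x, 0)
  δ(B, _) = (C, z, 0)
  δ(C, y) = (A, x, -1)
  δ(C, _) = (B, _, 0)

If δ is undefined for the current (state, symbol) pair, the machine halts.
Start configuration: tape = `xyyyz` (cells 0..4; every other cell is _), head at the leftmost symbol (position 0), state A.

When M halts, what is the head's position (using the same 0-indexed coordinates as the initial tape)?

state=A head=0 tape=[x]yyyz_   (A,x)→(A,x,+1)
state=A head=1 tape=x[y]yyz_   (A,y)→(C,y,0)
state=C head=1 tape=x[y]yyz_   (C,y)→(A,x,-1)
state=A head=0 tape=[x]xyyz_   (A,x)→(A,x,+1)
state=A head=1 tape=x[x]yyz_   (A,x)→(A,x,+1)
state=A head=2 tape=xx[y]yz_   (A,y)→(C,y,0)
state=C head=2 tape=xx[y]yz_   (C,y)→(A,x,-1)
state=A head=1 tape=x[x]xyz_   (A,x)→(A,x,+1)
state=A head=2 tape=xx[x]yz_   (A,x)→(A,x,+1)
state=A head=3 tape=xxx[y]z_   (A,y)→(C,y,0)
state=C head=3 tape=xxx[y]z_   (C,y)→(A,x,-1)
state=A head=2 tape=xx[x]xz_   (A,x)→(A,x,+1)
state=A head=3 tape=xxx[x]z_   (A,x)→(A,x,+1)
state=A head=4 tape=xxxx[z]_   (A,z)→(B,z,+1)
state=B head=5 tape=xxxxz[_]   (B,_)→(C,z,0)
state=C head=5 tape=xxxxz[z]
At halt the head is at cell 5.

5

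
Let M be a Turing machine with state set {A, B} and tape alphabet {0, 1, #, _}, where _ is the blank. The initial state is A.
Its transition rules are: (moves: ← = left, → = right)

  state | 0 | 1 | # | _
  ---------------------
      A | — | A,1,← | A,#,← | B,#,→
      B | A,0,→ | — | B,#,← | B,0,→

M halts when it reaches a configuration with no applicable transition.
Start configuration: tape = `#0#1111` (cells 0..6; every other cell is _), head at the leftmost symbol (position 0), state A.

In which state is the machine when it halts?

state=A head=0 tape=__[#]0#1111   (A,#)→(A,#,←)
state=A head=-1 tape=_[_]#0#1111   (A,_)→(B,#,→)
state=B head=0 tape=_#[#]0#1111   (B,#)→(B,#,←)
state=B head=-1 tape=_[#]#0#1111   (B,#)→(B,#,←)
state=B head=-2 tape=[_]##0#1111   (B,_)→(B,0,→)
state=B head=-1 tape=0[#]#0#1111   (B,#)→(B,#,←)
state=B head=-2 tape=[0]##0#1111   (B,0)→(A,0,→)
state=A head=-1 tape=0[#]#0#1111   (A,#)→(A,#,←)
state=A head=-2 tape=[0]##0#1111
No transition is defined for (A, 0); M halts in state A.

A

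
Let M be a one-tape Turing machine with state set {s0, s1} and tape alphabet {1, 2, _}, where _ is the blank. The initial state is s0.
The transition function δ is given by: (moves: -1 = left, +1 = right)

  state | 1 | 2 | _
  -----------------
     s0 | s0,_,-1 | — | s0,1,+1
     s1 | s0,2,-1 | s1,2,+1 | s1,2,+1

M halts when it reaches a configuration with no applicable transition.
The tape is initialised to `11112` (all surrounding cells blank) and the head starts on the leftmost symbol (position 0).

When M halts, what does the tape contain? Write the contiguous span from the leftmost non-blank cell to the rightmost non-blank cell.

s0 | ____[1]1112   read 1 → write _, move -1, go to s0
s0 | ___[_]_1112   read _ → write 1, move +1, go to s0
s0 | ___1[_]1112   read _ → write 1, move +1, go to s0
s0 | ___11[1]112   read 1 → write _, move -1, go to s0
s0 | ___1[1]_112   read 1 → write _, move -1, go to s0
s0 | ___[1]__112   read 1 → write _, move -1, go to s0
s0 | __[_]___112   read _ → write 1, move +1, go to s0
s0 | __1[_]__112   read _ → write 1, move +1, go to s0
s0 | __11[_]_112   read _ → write 1, move +1, go to s0
s0 | __111[_]112   read _ → write 1, move +1, go to s0
s0 | __1111[1]12   read 1 → write _, move -1, go to s0
s0 | __111[1]_12   read 1 → write _, move -1, go to s0
s0 | __11[1]__12   read 1 → write _, move -1, go to s0
s0 | __1[1]___12   read 1 → write _, move -1, go to s0
s0 | __[1]____12   read 1 → write _, move -1, go to s0
s0 | _[_]_____12   read _ → write 1, move +1, go to s0
s0 | _1[_]____12   read _ → write 1, move +1, go to s0
s0 | _11[_]___12   read _ → write 1, move +1, go to s0
s0 | _111[_]__12   read _ → write 1, move +1, go to s0
s0 | _1111[_]_12   read _ → write 1, move +1, go to s0
s0 | _11111[_]12   read _ → write 1, move +1, go to s0
s0 | _111111[1]2   read 1 → write _, move -1, go to s0
s0 | _11111[1]_2   read 1 → write _, move -1, go to s0
s0 | _1111[1]__2   read 1 → write _, move -1, go to s0
s0 | _111[1]___2   read 1 → write _, move -1, go to s0
s0 | _11[1]____2   read 1 → write _, move -1, go to s0
s0 | _1[1]_____2   read 1 → write _, move -1, go to s0
s0 | _[1]______2   read 1 → write _, move -1, go to s0
s0 | [_]_______2   read _ → write 1, move +1, go to s0
s0 | 1[_]______2   read _ → write 1, move +1, go to s0
s0 | 11[_]_____2   read _ → write 1, move +1, go to s0
s0 | 111[_]____2   read _ → write 1, move +1, go to s0
s0 | 1111[_]___2   read _ → write 1, move +1, go to s0
s0 | 11111[_]__2   read _ → write 1, move +1, go to s0
s0 | 111111[_]_2   read _ → write 1, move +1, go to s0
s0 | 1111111[_]2   read _ → write 1, move +1, go to s0
s0 | 11111111[2]
The non-blank tape span at halt is 111111112.

111111112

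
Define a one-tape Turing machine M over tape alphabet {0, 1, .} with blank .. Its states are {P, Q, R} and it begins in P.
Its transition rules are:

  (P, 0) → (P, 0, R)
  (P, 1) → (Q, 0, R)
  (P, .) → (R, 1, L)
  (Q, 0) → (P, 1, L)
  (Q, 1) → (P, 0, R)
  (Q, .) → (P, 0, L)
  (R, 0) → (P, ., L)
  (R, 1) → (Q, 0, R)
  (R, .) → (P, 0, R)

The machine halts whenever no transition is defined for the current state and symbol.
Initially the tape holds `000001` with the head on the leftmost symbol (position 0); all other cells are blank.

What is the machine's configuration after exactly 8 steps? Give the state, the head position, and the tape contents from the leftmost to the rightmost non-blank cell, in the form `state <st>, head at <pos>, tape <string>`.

state P, head at 6, tape 0000000

P | [0]00001.   read 0 → write 0, move R, go to P
P | 0[0]0001.   read 0 → write 0, move R, go to P
P | 00[0]001.   read 0 → write 0, move R, go to P
P | 000[0]01.   read 0 → write 0, move R, go to P
P | 0000[0]1.   read 0 → write 0, move R, go to P
P | 00000[1].   read 1 → write 0, move R, go to Q
Q | 000000[.]   read . → write 0, move L, go to P
P | 00000[0]0   read 0 → write 0, move R, go to P
P | 000000[0]
After 8 steps: state P, head at 6, tape 0000000.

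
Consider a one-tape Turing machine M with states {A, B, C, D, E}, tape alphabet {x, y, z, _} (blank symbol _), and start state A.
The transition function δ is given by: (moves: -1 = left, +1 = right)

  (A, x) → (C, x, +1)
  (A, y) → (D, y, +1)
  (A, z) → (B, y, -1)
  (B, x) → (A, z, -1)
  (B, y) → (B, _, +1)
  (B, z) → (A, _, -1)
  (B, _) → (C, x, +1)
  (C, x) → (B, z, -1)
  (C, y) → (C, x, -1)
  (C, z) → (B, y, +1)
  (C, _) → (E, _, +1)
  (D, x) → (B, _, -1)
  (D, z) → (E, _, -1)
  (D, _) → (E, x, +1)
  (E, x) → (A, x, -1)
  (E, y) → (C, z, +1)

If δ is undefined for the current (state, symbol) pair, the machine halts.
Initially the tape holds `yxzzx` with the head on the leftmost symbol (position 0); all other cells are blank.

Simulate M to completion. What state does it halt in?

E

A | [y]xzzx   read y → write y, move +1, go to D
D | y[x]zzx   read x → write _, move -1, go to B
B | [y]_zzx   read y → write _, move +1, go to B
B | _[_]zzx   read _ → write x, move +1, go to C
C | _x[z]zx   read z → write y, move +1, go to B
B | _xy[z]x   read z → write _, move -1, go to A
A | _x[y]_x   read y → write y, move +1, go to D
D | _xy[_]x   read _ → write x, move +1, go to E
E | _xyx[x]   read x → write x, move -1, go to A
A | _xy[x]x   read x → write x, move +1, go to C
C | _xyx[x]   read x → write z, move -1, go to B
B | _xy[x]z   read x → write z, move -1, go to A
A | _x[y]zz   read y → write y, move +1, go to D
D | _xy[z]z   read z → write _, move -1, go to E
E | _x[y]_z   read y → write z, move +1, go to C
C | _xz[_]z   read _ → write _, move +1, go to E
E | _xz_[z]
No transition is defined for (E, z); M halts in state E.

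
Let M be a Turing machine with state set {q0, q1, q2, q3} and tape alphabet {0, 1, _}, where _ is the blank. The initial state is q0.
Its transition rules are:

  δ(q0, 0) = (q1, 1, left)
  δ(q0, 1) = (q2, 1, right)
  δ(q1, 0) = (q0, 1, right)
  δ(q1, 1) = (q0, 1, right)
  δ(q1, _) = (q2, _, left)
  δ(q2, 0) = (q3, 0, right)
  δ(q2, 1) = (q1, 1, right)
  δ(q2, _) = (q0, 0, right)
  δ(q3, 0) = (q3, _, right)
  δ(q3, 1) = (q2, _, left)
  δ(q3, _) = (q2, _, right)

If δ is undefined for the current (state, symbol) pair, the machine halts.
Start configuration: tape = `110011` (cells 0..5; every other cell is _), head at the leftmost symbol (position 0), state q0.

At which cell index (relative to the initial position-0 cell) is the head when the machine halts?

6

state=q0 head=0 tape=[1]10011_   (q0,1)→(q2,1,right)
state=q2 head=1 tape=1[1]0011_   (q2,1)→(q1,1,right)
state=q1 head=2 tape=11[0]011_   (q1,0)→(q0,1,right)
state=q0 head=3 tape=111[0]11_   (q0,0)→(q1,1,left)
state=q1 head=2 tape=11[1]111_   (q1,1)→(q0,1,right)
state=q0 head=3 tape=111[1]11_   (q0,1)→(q2,1,right)
state=q2 head=4 tape=1111[1]1_   (q2,1)→(q1,1,right)
state=q1 head=5 tape=11111[1]_   (q1,1)→(q0,1,right)
state=q0 head=6 tape=111111[_]
At halt the head is at cell 6.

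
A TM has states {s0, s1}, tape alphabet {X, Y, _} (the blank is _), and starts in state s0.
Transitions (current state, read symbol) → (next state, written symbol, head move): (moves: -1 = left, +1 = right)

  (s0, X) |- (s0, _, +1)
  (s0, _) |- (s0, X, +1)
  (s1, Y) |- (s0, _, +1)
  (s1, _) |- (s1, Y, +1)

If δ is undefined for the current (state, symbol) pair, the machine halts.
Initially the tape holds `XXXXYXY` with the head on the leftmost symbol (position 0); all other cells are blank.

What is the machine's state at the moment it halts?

s0 | [X]XXXYXY   read X → write _, move +1, go to s0
s0 | _[X]XXYXY   read X → write _, move +1, go to s0
s0 | __[X]XYXY   read X → write _, move +1, go to s0
s0 | ___[X]YXY   read X → write _, move +1, go to s0
s0 | ____[Y]XY
No transition is defined for (s0, Y); M halts in state s0.

s0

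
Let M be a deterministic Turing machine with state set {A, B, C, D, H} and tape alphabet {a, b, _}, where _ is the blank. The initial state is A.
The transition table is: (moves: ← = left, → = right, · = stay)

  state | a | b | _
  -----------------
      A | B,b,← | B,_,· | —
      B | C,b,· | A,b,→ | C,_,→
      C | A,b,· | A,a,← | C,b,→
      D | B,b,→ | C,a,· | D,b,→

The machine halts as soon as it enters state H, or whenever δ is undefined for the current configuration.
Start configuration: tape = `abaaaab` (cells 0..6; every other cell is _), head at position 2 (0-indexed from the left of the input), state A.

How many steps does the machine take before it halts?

14

state=A head=2 tape=ab[a]aaab   (A,a)→(B,b,←)
state=B head=1 tape=a[b]baaab   (B,b)→(A,b,→)
state=A head=2 tape=ab[b]aaab   (A,b)→(B,_,·)
state=B head=2 tape=ab[_]aaab   (B,_)→(C,_,→)
state=C head=3 tape=ab_[a]aab   (C,a)→(A,b,·)
state=A head=3 tape=ab_[b]aab   (A,b)→(B,_,·)
state=B head=3 tape=ab_[_]aab   (B,_)→(C,_,→)
state=C head=4 tape=ab__[a]ab   (C,a)→(A,b,·)
state=A head=4 tape=ab__[b]ab   (A,b)→(B,_,·)
state=B head=4 tape=ab__[_]ab   (B,_)→(C,_,→)
state=C head=5 tape=ab___[a]b   (C,a)→(A,b,·)
state=A head=5 tape=ab___[b]b   (A,b)→(B,_,·)
state=B head=5 tape=ab___[_]b   (B,_)→(C,_,→)
state=C head=6 tape=ab____[b]   (C,b)→(A,a,←)
state=A head=5 tape=ab___[_]a
M halts after 14 transitions.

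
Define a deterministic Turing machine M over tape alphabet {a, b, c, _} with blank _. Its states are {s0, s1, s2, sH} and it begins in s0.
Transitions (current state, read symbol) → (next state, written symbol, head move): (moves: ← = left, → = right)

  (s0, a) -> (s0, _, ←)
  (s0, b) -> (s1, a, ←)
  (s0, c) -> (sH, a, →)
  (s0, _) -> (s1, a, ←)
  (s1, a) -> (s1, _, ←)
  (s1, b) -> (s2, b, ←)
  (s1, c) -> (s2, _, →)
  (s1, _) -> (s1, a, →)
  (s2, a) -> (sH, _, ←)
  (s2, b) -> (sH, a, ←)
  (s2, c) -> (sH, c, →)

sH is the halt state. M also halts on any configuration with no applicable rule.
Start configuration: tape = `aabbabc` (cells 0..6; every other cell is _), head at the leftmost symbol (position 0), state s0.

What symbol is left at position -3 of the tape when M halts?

a

s0 | ____[a]abbabc   read a → write _, move ←, go to s0
s0 | ___[_]_abbabc   read _ → write a, move ←, go to s1
s1 | __[_]a_abbabc   read _ → write a, move →, go to s1
s1 | __a[a]_abbabc   read a → write _, move ←, go to s1
s1 | __[a]__abbabc   read a → write _, move ←, go to s1
s1 | _[_]___abbabc   read _ → write a, move →, go to s1
s1 | _a[_]__abbabc   read _ → write a, move →, go to s1
s1 | _aa[_]_abbabc   read _ → write a, move →, go to s1
s1 | _aaa[_]abbabc   read _ → write a, move →, go to s1
s1 | _aaaa[a]bbabc   read a → write _, move ←, go to s1
s1 | _aaa[a]_bbabc   read a → write _, move ←, go to s1
s1 | _aa[a]__bbabc   read a → write _, move ←, go to s1
s1 | _a[a]___bbabc   read a → write _, move ←, go to s1
s1 | _[a]____bbabc   read a → write _, move ←, go to s1
s1 | [_]_____bbabc   read _ → write a, move →, go to s1
s1 | a[_]____bbabc   read _ → write a, move →, go to s1
s1 | aa[_]___bbabc   read _ → write a, move →, go to s1
s1 | aaa[_]__bbabc   read _ → write a, move →, go to s1
s1 | aaaa[_]_bbabc   read _ → write a, move →, go to s1
s1 | aaaaa[_]bbabc   read _ → write a, move →, go to s1
s1 | aaaaaa[b]babc   read b → write b, move ←, go to s2
s2 | aaaaa[a]bbabc   read a → write _, move ←, go to sH
sH | aaaa[a]_bbabc
Cell -3 holds a when M halts.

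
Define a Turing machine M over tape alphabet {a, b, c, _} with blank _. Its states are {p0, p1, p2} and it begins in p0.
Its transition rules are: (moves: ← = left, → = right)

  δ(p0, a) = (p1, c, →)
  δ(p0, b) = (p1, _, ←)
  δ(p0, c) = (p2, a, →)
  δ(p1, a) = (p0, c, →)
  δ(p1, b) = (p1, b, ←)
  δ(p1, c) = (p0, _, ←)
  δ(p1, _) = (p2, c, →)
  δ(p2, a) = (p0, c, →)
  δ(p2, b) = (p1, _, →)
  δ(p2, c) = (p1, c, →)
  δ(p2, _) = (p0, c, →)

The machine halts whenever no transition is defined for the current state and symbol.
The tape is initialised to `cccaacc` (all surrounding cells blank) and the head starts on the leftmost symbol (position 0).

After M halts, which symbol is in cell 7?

p0 | [c]ccaacc___   read c → write a, move →, go to p2
p2 | a[c]caacc___   read c → write c, move →, go to p1
p1 | ac[c]aacc___   read c → write _, move ←, go to p0
p0 | a[c]_aacc___   read c → write a, move →, go to p2
p2 | aa[_]aacc___   read _ → write c, move →, go to p0
p0 | aac[a]acc___   read a → write c, move →, go to p1
p1 | aacc[a]cc___   read a → write c, move →, go to p0
p0 | aaccc[c]c___   read c → write a, move →, go to p2
p2 | aaccca[c]___   read c → write c, move →, go to p1
p1 | aacccac[_]__   read _ → write c, move →, go to p2
p2 | aacccacc[_]_   read _ → write c, move →, go to p0
p0 | aacccaccc[_]
Cell 7 holds c when M halts.

c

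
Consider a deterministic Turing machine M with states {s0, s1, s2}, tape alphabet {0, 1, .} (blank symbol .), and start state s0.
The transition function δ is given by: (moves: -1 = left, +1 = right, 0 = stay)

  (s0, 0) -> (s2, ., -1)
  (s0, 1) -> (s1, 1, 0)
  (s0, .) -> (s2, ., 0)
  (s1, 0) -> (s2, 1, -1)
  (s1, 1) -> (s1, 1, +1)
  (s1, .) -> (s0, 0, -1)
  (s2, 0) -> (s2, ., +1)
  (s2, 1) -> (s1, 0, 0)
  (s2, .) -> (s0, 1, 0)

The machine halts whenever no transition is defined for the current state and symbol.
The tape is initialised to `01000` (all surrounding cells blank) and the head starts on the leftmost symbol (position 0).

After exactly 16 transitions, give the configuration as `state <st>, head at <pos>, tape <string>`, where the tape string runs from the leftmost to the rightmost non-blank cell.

state s1, head at 2, tape 1111000

state=s0 head=0 tape=..[0]1000   (s0,0)→(s2,.,-1)
state=s2 head=-1 tape=.[.].1000   (s2,.)→(s0,1,0)
state=s0 head=-1 tape=.[1].1000   (s0,1)→(s1,1,0)
state=s1 head=-1 tape=.[1].1000   (s1,1)→(s1,1,+1)
state=s1 head=0 tape=.1[.]1000   (s1,.)→(s0,0,-1)
state=s0 head=-1 tape=.[1]01000   (s0,1)→(s1,1,0)
state=s1 head=-1 tape=.[1]01000   (s1,1)→(s1,1,+1)
state=s1 head=0 tape=.1[0]1000   (s1,0)→(s2,1,-1)
state=s2 head=-1 tape=.[1]11000   (s2,1)→(s1,0,0)
state=s1 head=-1 tape=.[0]11000   (s1,0)→(s2,1,-1)
state=s2 head=-2 tape=[.]111000   (s2,.)→(s0,1,0)
state=s0 head=-2 tape=[1]111000   (s0,1)→(s1,1,0)
state=s1 head=-2 tape=[1]111000   (s1,1)→(s1,1,+1)
state=s1 head=-1 tape=1[1]11000   (s1,1)→(s1,1,+1)
state=s1 head=0 tape=11[1]1000   (s1,1)→(s1,1,+1)
state=s1 head=1 tape=111[1]000   (s1,1)→(s1,1,+1)
state=s1 head=2 tape=1111[0]00
After 16 steps: state s1, head at 2, tape 1111000.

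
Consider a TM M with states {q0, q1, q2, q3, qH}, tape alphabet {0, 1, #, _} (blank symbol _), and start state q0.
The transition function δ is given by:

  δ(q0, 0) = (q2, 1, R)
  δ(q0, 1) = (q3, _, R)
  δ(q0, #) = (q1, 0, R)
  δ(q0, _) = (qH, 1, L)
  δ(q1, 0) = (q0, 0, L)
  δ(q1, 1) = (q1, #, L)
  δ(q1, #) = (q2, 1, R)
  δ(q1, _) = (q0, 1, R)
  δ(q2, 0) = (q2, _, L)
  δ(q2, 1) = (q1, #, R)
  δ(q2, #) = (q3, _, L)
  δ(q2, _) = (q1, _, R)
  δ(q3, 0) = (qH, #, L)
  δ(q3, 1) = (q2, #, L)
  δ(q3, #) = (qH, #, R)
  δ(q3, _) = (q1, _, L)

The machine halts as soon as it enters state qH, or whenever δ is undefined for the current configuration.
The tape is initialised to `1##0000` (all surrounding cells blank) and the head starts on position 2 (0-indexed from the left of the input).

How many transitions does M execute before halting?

q0 | 1#[#]0000___   read # → write 0, move R, go to q1
q1 | 1#0[0]000___   read 0 → write 0, move L, go to q0
q0 | 1#[0]0000___   read 0 → write 1, move R, go to q2
q2 | 1#1[0]000___   read 0 → write _, move L, go to q2
q2 | 1#[1]_000___   read 1 → write #, move R, go to q1
q1 | 1##[_]000___   read _ → write 1, move R, go to q0
q0 | 1##1[0]00___   read 0 → write 1, move R, go to q2
q2 | 1##11[0]0___   read 0 → write _, move L, go to q2
q2 | 1##1[1]_0___   read 1 → write #, move R, go to q1
q1 | 1##1#[_]0___   read _ → write 1, move R, go to q0
q0 | 1##1#1[0]___   read 0 → write 1, move R, go to q2
q2 | 1##1#11[_]__   read _ → write _, move R, go to q1
q1 | 1##1#11_[_]_   read _ → write 1, move R, go to q0
q0 | 1##1#11_1[_]   read _ → write 1, move L, go to qH
qH | 1##1#11_[1]1
M halts after 14 transitions.

14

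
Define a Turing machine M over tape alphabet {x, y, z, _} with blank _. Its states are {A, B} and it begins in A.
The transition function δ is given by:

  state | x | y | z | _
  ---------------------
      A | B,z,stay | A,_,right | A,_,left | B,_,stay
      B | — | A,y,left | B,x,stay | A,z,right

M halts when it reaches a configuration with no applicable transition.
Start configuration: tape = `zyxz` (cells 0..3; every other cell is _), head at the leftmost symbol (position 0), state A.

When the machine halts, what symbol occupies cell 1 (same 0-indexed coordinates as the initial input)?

_

A | _[z]yxz   read z → write _, move left, go to A
A | [_]_yxz   read _ → write _, move stay, go to B
B | [_]_yxz   read _ → write z, move right, go to A
A | z[_]yxz   read _ → write _, move stay, go to B
B | z[_]yxz   read _ → write z, move right, go to A
A | zz[y]xz   read y → write _, move right, go to A
A | zz_[x]z   read x → write z, move stay, go to B
B | zz_[z]z   read z → write x, move stay, go to B
B | zz_[x]z
Cell 1 holds _ when M halts.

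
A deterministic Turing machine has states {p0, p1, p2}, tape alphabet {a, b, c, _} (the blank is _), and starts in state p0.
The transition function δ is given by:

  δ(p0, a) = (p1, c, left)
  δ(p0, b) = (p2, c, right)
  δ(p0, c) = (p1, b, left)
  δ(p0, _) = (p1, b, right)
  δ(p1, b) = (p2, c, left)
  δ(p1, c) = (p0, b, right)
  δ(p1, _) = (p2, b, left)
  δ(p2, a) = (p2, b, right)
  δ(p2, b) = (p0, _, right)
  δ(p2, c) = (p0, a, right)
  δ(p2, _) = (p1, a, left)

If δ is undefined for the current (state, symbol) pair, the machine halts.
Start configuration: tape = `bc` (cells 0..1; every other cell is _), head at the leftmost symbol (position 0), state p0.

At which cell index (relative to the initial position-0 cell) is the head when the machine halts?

p0 | [b]c___   read b → write c, move right, go to p2
p2 | c[c]___   read c → write a, move right, go to p0
p0 | ca[_]__   read _ → write b, move right, go to p1
p1 | cab[_]_   read _ → write b, move left, go to p2
p2 | ca[b]b_   read b → write _, move right, go to p0
p0 | ca_[b]_   read b → write c, move right, go to p2
p2 | ca_c[_]   read _ → write a, move left, go to p1
p1 | ca_[c]a   read c → write b, move right, go to p0
p0 | ca_b[a]   read a → write c, move left, go to p1
p1 | ca_[b]c   read b → write c, move left, go to p2
p2 | ca[_]cc   read _ → write a, move left, go to p1
p1 | c[a]acc
At halt the head is at cell 1.

1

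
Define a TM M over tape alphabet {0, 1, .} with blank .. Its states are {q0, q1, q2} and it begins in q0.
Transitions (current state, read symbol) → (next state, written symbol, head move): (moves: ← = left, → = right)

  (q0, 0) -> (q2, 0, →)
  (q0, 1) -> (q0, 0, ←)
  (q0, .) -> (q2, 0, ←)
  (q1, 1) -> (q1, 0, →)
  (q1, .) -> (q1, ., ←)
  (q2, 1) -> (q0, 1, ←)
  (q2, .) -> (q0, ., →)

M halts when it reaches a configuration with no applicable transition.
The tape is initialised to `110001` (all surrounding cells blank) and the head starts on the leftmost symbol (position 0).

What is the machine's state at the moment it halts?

state=q0 head=0 tape=..[1]10001   (q0,1)→(q0,0,←)
state=q0 head=-1 tape=.[.]010001   (q0,.)→(q2,0,←)
state=q2 head=-2 tape=[.]0010001   (q2,.)→(q0,.,→)
state=q0 head=-1 tape=.[0]010001   (q0,0)→(q2,0,→)
state=q2 head=0 tape=.0[0]10001
No transition is defined for (q2, 0); M halts in state q2.

q2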